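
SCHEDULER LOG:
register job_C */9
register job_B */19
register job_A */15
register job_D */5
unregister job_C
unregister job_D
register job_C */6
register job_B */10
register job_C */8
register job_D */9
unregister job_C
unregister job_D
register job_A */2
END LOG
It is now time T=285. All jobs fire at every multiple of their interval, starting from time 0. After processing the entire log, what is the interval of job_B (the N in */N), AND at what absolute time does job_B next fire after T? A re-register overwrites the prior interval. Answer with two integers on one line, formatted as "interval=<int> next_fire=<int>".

Answer: interval=10 next_fire=290

Derivation:
Op 1: register job_C */9 -> active={job_C:*/9}
Op 2: register job_B */19 -> active={job_B:*/19, job_C:*/9}
Op 3: register job_A */15 -> active={job_A:*/15, job_B:*/19, job_C:*/9}
Op 4: register job_D */5 -> active={job_A:*/15, job_B:*/19, job_C:*/9, job_D:*/5}
Op 5: unregister job_C -> active={job_A:*/15, job_B:*/19, job_D:*/5}
Op 6: unregister job_D -> active={job_A:*/15, job_B:*/19}
Op 7: register job_C */6 -> active={job_A:*/15, job_B:*/19, job_C:*/6}
Op 8: register job_B */10 -> active={job_A:*/15, job_B:*/10, job_C:*/6}
Op 9: register job_C */8 -> active={job_A:*/15, job_B:*/10, job_C:*/8}
Op 10: register job_D */9 -> active={job_A:*/15, job_B:*/10, job_C:*/8, job_D:*/9}
Op 11: unregister job_C -> active={job_A:*/15, job_B:*/10, job_D:*/9}
Op 12: unregister job_D -> active={job_A:*/15, job_B:*/10}
Op 13: register job_A */2 -> active={job_A:*/2, job_B:*/10}
Final interval of job_B = 10
Next fire of job_B after T=285: (285//10+1)*10 = 290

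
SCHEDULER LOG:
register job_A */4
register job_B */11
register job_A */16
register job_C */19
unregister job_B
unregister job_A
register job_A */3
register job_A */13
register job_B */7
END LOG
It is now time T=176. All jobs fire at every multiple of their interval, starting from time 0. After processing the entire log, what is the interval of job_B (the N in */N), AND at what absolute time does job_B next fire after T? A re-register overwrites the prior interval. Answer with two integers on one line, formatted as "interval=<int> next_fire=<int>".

Op 1: register job_A */4 -> active={job_A:*/4}
Op 2: register job_B */11 -> active={job_A:*/4, job_B:*/11}
Op 3: register job_A */16 -> active={job_A:*/16, job_B:*/11}
Op 4: register job_C */19 -> active={job_A:*/16, job_B:*/11, job_C:*/19}
Op 5: unregister job_B -> active={job_A:*/16, job_C:*/19}
Op 6: unregister job_A -> active={job_C:*/19}
Op 7: register job_A */3 -> active={job_A:*/3, job_C:*/19}
Op 8: register job_A */13 -> active={job_A:*/13, job_C:*/19}
Op 9: register job_B */7 -> active={job_A:*/13, job_B:*/7, job_C:*/19}
Final interval of job_B = 7
Next fire of job_B after T=176: (176//7+1)*7 = 182

Answer: interval=7 next_fire=182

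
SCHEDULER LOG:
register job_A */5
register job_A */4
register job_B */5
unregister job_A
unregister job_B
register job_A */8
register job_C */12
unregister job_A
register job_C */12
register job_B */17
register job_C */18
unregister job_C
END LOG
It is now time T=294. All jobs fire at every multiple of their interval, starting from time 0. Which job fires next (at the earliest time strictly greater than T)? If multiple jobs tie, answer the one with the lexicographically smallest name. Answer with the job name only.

Answer: job_B

Derivation:
Op 1: register job_A */5 -> active={job_A:*/5}
Op 2: register job_A */4 -> active={job_A:*/4}
Op 3: register job_B */5 -> active={job_A:*/4, job_B:*/5}
Op 4: unregister job_A -> active={job_B:*/5}
Op 5: unregister job_B -> active={}
Op 6: register job_A */8 -> active={job_A:*/8}
Op 7: register job_C */12 -> active={job_A:*/8, job_C:*/12}
Op 8: unregister job_A -> active={job_C:*/12}
Op 9: register job_C */12 -> active={job_C:*/12}
Op 10: register job_B */17 -> active={job_B:*/17, job_C:*/12}
Op 11: register job_C */18 -> active={job_B:*/17, job_C:*/18}
Op 12: unregister job_C -> active={job_B:*/17}
  job_B: interval 17, next fire after T=294 is 306
Earliest = 306, winner (lex tiebreak) = job_B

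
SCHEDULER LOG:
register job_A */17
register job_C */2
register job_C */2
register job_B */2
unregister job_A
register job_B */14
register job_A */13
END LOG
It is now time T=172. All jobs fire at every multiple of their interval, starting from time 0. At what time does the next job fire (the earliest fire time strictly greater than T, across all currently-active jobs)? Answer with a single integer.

Op 1: register job_A */17 -> active={job_A:*/17}
Op 2: register job_C */2 -> active={job_A:*/17, job_C:*/2}
Op 3: register job_C */2 -> active={job_A:*/17, job_C:*/2}
Op 4: register job_B */2 -> active={job_A:*/17, job_B:*/2, job_C:*/2}
Op 5: unregister job_A -> active={job_B:*/2, job_C:*/2}
Op 6: register job_B */14 -> active={job_B:*/14, job_C:*/2}
Op 7: register job_A */13 -> active={job_A:*/13, job_B:*/14, job_C:*/2}
  job_A: interval 13, next fire after T=172 is 182
  job_B: interval 14, next fire after T=172 is 182
  job_C: interval 2, next fire after T=172 is 174
Earliest fire time = 174 (job job_C)

Answer: 174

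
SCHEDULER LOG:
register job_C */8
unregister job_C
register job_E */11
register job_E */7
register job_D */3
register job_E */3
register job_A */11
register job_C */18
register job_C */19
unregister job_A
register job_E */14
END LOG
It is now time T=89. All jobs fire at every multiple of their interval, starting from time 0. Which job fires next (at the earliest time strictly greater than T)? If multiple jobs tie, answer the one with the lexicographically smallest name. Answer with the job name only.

Op 1: register job_C */8 -> active={job_C:*/8}
Op 2: unregister job_C -> active={}
Op 3: register job_E */11 -> active={job_E:*/11}
Op 4: register job_E */7 -> active={job_E:*/7}
Op 5: register job_D */3 -> active={job_D:*/3, job_E:*/7}
Op 6: register job_E */3 -> active={job_D:*/3, job_E:*/3}
Op 7: register job_A */11 -> active={job_A:*/11, job_D:*/3, job_E:*/3}
Op 8: register job_C */18 -> active={job_A:*/11, job_C:*/18, job_D:*/3, job_E:*/3}
Op 9: register job_C */19 -> active={job_A:*/11, job_C:*/19, job_D:*/3, job_E:*/3}
Op 10: unregister job_A -> active={job_C:*/19, job_D:*/3, job_E:*/3}
Op 11: register job_E */14 -> active={job_C:*/19, job_D:*/3, job_E:*/14}
  job_C: interval 19, next fire after T=89 is 95
  job_D: interval 3, next fire after T=89 is 90
  job_E: interval 14, next fire after T=89 is 98
Earliest = 90, winner (lex tiebreak) = job_D

Answer: job_D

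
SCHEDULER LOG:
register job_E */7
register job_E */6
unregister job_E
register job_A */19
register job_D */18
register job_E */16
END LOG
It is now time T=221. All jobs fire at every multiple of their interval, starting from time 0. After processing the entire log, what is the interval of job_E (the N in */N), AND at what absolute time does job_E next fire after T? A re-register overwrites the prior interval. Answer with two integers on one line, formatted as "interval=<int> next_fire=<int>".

Answer: interval=16 next_fire=224

Derivation:
Op 1: register job_E */7 -> active={job_E:*/7}
Op 2: register job_E */6 -> active={job_E:*/6}
Op 3: unregister job_E -> active={}
Op 4: register job_A */19 -> active={job_A:*/19}
Op 5: register job_D */18 -> active={job_A:*/19, job_D:*/18}
Op 6: register job_E */16 -> active={job_A:*/19, job_D:*/18, job_E:*/16}
Final interval of job_E = 16
Next fire of job_E after T=221: (221//16+1)*16 = 224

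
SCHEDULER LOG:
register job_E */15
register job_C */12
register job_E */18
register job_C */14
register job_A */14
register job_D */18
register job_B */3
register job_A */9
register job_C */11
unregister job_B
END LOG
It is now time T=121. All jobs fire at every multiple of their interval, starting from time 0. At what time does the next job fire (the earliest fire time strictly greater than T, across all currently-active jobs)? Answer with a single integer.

Op 1: register job_E */15 -> active={job_E:*/15}
Op 2: register job_C */12 -> active={job_C:*/12, job_E:*/15}
Op 3: register job_E */18 -> active={job_C:*/12, job_E:*/18}
Op 4: register job_C */14 -> active={job_C:*/14, job_E:*/18}
Op 5: register job_A */14 -> active={job_A:*/14, job_C:*/14, job_E:*/18}
Op 6: register job_D */18 -> active={job_A:*/14, job_C:*/14, job_D:*/18, job_E:*/18}
Op 7: register job_B */3 -> active={job_A:*/14, job_B:*/3, job_C:*/14, job_D:*/18, job_E:*/18}
Op 8: register job_A */9 -> active={job_A:*/9, job_B:*/3, job_C:*/14, job_D:*/18, job_E:*/18}
Op 9: register job_C */11 -> active={job_A:*/9, job_B:*/3, job_C:*/11, job_D:*/18, job_E:*/18}
Op 10: unregister job_B -> active={job_A:*/9, job_C:*/11, job_D:*/18, job_E:*/18}
  job_A: interval 9, next fire after T=121 is 126
  job_C: interval 11, next fire after T=121 is 132
  job_D: interval 18, next fire after T=121 is 126
  job_E: interval 18, next fire after T=121 is 126
Earliest fire time = 126 (job job_A)

Answer: 126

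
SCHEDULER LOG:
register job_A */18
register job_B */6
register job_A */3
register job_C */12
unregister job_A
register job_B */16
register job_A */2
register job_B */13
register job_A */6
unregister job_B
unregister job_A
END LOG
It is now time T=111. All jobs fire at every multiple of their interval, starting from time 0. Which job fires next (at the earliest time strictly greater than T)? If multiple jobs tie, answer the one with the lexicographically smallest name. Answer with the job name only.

Answer: job_C

Derivation:
Op 1: register job_A */18 -> active={job_A:*/18}
Op 2: register job_B */6 -> active={job_A:*/18, job_B:*/6}
Op 3: register job_A */3 -> active={job_A:*/3, job_B:*/6}
Op 4: register job_C */12 -> active={job_A:*/3, job_B:*/6, job_C:*/12}
Op 5: unregister job_A -> active={job_B:*/6, job_C:*/12}
Op 6: register job_B */16 -> active={job_B:*/16, job_C:*/12}
Op 7: register job_A */2 -> active={job_A:*/2, job_B:*/16, job_C:*/12}
Op 8: register job_B */13 -> active={job_A:*/2, job_B:*/13, job_C:*/12}
Op 9: register job_A */6 -> active={job_A:*/6, job_B:*/13, job_C:*/12}
Op 10: unregister job_B -> active={job_A:*/6, job_C:*/12}
Op 11: unregister job_A -> active={job_C:*/12}
  job_C: interval 12, next fire after T=111 is 120
Earliest = 120, winner (lex tiebreak) = job_C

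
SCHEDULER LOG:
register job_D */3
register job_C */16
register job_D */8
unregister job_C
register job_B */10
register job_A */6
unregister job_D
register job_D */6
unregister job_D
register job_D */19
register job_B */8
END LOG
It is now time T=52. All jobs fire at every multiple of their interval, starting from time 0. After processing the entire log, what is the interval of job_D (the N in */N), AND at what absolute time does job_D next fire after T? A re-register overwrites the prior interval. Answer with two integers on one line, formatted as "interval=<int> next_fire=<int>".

Op 1: register job_D */3 -> active={job_D:*/3}
Op 2: register job_C */16 -> active={job_C:*/16, job_D:*/3}
Op 3: register job_D */8 -> active={job_C:*/16, job_D:*/8}
Op 4: unregister job_C -> active={job_D:*/8}
Op 5: register job_B */10 -> active={job_B:*/10, job_D:*/8}
Op 6: register job_A */6 -> active={job_A:*/6, job_B:*/10, job_D:*/8}
Op 7: unregister job_D -> active={job_A:*/6, job_B:*/10}
Op 8: register job_D */6 -> active={job_A:*/6, job_B:*/10, job_D:*/6}
Op 9: unregister job_D -> active={job_A:*/6, job_B:*/10}
Op 10: register job_D */19 -> active={job_A:*/6, job_B:*/10, job_D:*/19}
Op 11: register job_B */8 -> active={job_A:*/6, job_B:*/8, job_D:*/19}
Final interval of job_D = 19
Next fire of job_D after T=52: (52//19+1)*19 = 57

Answer: interval=19 next_fire=57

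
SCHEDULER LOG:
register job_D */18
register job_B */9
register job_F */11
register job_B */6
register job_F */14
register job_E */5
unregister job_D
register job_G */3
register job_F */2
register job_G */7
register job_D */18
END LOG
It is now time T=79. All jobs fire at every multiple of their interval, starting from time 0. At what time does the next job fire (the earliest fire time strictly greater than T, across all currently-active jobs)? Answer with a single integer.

Answer: 80

Derivation:
Op 1: register job_D */18 -> active={job_D:*/18}
Op 2: register job_B */9 -> active={job_B:*/9, job_D:*/18}
Op 3: register job_F */11 -> active={job_B:*/9, job_D:*/18, job_F:*/11}
Op 4: register job_B */6 -> active={job_B:*/6, job_D:*/18, job_F:*/11}
Op 5: register job_F */14 -> active={job_B:*/6, job_D:*/18, job_F:*/14}
Op 6: register job_E */5 -> active={job_B:*/6, job_D:*/18, job_E:*/5, job_F:*/14}
Op 7: unregister job_D -> active={job_B:*/6, job_E:*/5, job_F:*/14}
Op 8: register job_G */3 -> active={job_B:*/6, job_E:*/5, job_F:*/14, job_G:*/3}
Op 9: register job_F */2 -> active={job_B:*/6, job_E:*/5, job_F:*/2, job_G:*/3}
Op 10: register job_G */7 -> active={job_B:*/6, job_E:*/5, job_F:*/2, job_G:*/7}
Op 11: register job_D */18 -> active={job_B:*/6, job_D:*/18, job_E:*/5, job_F:*/2, job_G:*/7}
  job_B: interval 6, next fire after T=79 is 84
  job_D: interval 18, next fire after T=79 is 90
  job_E: interval 5, next fire after T=79 is 80
  job_F: interval 2, next fire after T=79 is 80
  job_G: interval 7, next fire after T=79 is 84
Earliest fire time = 80 (job job_E)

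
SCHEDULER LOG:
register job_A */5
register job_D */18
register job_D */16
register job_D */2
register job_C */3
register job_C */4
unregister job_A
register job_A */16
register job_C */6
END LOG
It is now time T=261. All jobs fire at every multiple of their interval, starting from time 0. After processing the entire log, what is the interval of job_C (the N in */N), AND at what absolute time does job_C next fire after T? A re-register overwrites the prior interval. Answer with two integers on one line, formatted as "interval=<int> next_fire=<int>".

Answer: interval=6 next_fire=264

Derivation:
Op 1: register job_A */5 -> active={job_A:*/5}
Op 2: register job_D */18 -> active={job_A:*/5, job_D:*/18}
Op 3: register job_D */16 -> active={job_A:*/5, job_D:*/16}
Op 4: register job_D */2 -> active={job_A:*/5, job_D:*/2}
Op 5: register job_C */3 -> active={job_A:*/5, job_C:*/3, job_D:*/2}
Op 6: register job_C */4 -> active={job_A:*/5, job_C:*/4, job_D:*/2}
Op 7: unregister job_A -> active={job_C:*/4, job_D:*/2}
Op 8: register job_A */16 -> active={job_A:*/16, job_C:*/4, job_D:*/2}
Op 9: register job_C */6 -> active={job_A:*/16, job_C:*/6, job_D:*/2}
Final interval of job_C = 6
Next fire of job_C after T=261: (261//6+1)*6 = 264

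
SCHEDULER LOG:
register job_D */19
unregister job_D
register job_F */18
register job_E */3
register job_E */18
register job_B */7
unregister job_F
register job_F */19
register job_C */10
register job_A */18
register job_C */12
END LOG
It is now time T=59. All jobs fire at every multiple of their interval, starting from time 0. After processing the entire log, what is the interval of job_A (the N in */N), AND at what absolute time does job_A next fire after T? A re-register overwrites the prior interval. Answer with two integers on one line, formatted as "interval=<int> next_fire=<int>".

Answer: interval=18 next_fire=72

Derivation:
Op 1: register job_D */19 -> active={job_D:*/19}
Op 2: unregister job_D -> active={}
Op 3: register job_F */18 -> active={job_F:*/18}
Op 4: register job_E */3 -> active={job_E:*/3, job_F:*/18}
Op 5: register job_E */18 -> active={job_E:*/18, job_F:*/18}
Op 6: register job_B */7 -> active={job_B:*/7, job_E:*/18, job_F:*/18}
Op 7: unregister job_F -> active={job_B:*/7, job_E:*/18}
Op 8: register job_F */19 -> active={job_B:*/7, job_E:*/18, job_F:*/19}
Op 9: register job_C */10 -> active={job_B:*/7, job_C:*/10, job_E:*/18, job_F:*/19}
Op 10: register job_A */18 -> active={job_A:*/18, job_B:*/7, job_C:*/10, job_E:*/18, job_F:*/19}
Op 11: register job_C */12 -> active={job_A:*/18, job_B:*/7, job_C:*/12, job_E:*/18, job_F:*/19}
Final interval of job_A = 18
Next fire of job_A after T=59: (59//18+1)*18 = 72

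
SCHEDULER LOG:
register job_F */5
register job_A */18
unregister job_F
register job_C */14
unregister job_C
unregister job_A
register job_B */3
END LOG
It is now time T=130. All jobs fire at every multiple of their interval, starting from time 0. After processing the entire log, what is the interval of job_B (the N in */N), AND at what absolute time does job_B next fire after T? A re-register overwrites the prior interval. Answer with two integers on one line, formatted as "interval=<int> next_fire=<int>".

Answer: interval=3 next_fire=132

Derivation:
Op 1: register job_F */5 -> active={job_F:*/5}
Op 2: register job_A */18 -> active={job_A:*/18, job_F:*/5}
Op 3: unregister job_F -> active={job_A:*/18}
Op 4: register job_C */14 -> active={job_A:*/18, job_C:*/14}
Op 5: unregister job_C -> active={job_A:*/18}
Op 6: unregister job_A -> active={}
Op 7: register job_B */3 -> active={job_B:*/3}
Final interval of job_B = 3
Next fire of job_B after T=130: (130//3+1)*3 = 132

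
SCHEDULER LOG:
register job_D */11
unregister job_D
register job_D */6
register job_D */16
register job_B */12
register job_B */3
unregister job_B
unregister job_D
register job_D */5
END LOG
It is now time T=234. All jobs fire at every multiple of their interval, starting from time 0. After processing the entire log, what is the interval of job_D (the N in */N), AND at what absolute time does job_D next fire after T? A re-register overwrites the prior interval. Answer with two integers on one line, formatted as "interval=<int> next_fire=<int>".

Op 1: register job_D */11 -> active={job_D:*/11}
Op 2: unregister job_D -> active={}
Op 3: register job_D */6 -> active={job_D:*/6}
Op 4: register job_D */16 -> active={job_D:*/16}
Op 5: register job_B */12 -> active={job_B:*/12, job_D:*/16}
Op 6: register job_B */3 -> active={job_B:*/3, job_D:*/16}
Op 7: unregister job_B -> active={job_D:*/16}
Op 8: unregister job_D -> active={}
Op 9: register job_D */5 -> active={job_D:*/5}
Final interval of job_D = 5
Next fire of job_D after T=234: (234//5+1)*5 = 235

Answer: interval=5 next_fire=235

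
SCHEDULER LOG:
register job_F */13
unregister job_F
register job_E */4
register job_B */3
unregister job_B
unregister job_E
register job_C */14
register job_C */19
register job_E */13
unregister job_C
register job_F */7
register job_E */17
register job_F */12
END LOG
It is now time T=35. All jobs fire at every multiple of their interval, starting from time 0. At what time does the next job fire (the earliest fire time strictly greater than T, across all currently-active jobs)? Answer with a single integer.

Answer: 36

Derivation:
Op 1: register job_F */13 -> active={job_F:*/13}
Op 2: unregister job_F -> active={}
Op 3: register job_E */4 -> active={job_E:*/4}
Op 4: register job_B */3 -> active={job_B:*/3, job_E:*/4}
Op 5: unregister job_B -> active={job_E:*/4}
Op 6: unregister job_E -> active={}
Op 7: register job_C */14 -> active={job_C:*/14}
Op 8: register job_C */19 -> active={job_C:*/19}
Op 9: register job_E */13 -> active={job_C:*/19, job_E:*/13}
Op 10: unregister job_C -> active={job_E:*/13}
Op 11: register job_F */7 -> active={job_E:*/13, job_F:*/7}
Op 12: register job_E */17 -> active={job_E:*/17, job_F:*/7}
Op 13: register job_F */12 -> active={job_E:*/17, job_F:*/12}
  job_E: interval 17, next fire after T=35 is 51
  job_F: interval 12, next fire after T=35 is 36
Earliest fire time = 36 (job job_F)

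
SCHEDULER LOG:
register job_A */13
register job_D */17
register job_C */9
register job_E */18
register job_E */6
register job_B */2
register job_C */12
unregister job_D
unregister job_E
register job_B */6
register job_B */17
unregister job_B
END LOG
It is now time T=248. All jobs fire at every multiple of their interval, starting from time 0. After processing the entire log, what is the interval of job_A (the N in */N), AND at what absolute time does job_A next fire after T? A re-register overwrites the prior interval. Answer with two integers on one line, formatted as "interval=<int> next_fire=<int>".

Op 1: register job_A */13 -> active={job_A:*/13}
Op 2: register job_D */17 -> active={job_A:*/13, job_D:*/17}
Op 3: register job_C */9 -> active={job_A:*/13, job_C:*/9, job_D:*/17}
Op 4: register job_E */18 -> active={job_A:*/13, job_C:*/9, job_D:*/17, job_E:*/18}
Op 5: register job_E */6 -> active={job_A:*/13, job_C:*/9, job_D:*/17, job_E:*/6}
Op 6: register job_B */2 -> active={job_A:*/13, job_B:*/2, job_C:*/9, job_D:*/17, job_E:*/6}
Op 7: register job_C */12 -> active={job_A:*/13, job_B:*/2, job_C:*/12, job_D:*/17, job_E:*/6}
Op 8: unregister job_D -> active={job_A:*/13, job_B:*/2, job_C:*/12, job_E:*/6}
Op 9: unregister job_E -> active={job_A:*/13, job_B:*/2, job_C:*/12}
Op 10: register job_B */6 -> active={job_A:*/13, job_B:*/6, job_C:*/12}
Op 11: register job_B */17 -> active={job_A:*/13, job_B:*/17, job_C:*/12}
Op 12: unregister job_B -> active={job_A:*/13, job_C:*/12}
Final interval of job_A = 13
Next fire of job_A after T=248: (248//13+1)*13 = 260

Answer: interval=13 next_fire=260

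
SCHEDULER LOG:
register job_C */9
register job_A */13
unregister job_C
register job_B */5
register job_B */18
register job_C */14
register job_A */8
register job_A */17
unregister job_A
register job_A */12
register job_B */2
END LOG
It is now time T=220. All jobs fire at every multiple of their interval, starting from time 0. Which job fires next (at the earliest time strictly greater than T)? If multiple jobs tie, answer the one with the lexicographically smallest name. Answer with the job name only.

Answer: job_B

Derivation:
Op 1: register job_C */9 -> active={job_C:*/9}
Op 2: register job_A */13 -> active={job_A:*/13, job_C:*/9}
Op 3: unregister job_C -> active={job_A:*/13}
Op 4: register job_B */5 -> active={job_A:*/13, job_B:*/5}
Op 5: register job_B */18 -> active={job_A:*/13, job_B:*/18}
Op 6: register job_C */14 -> active={job_A:*/13, job_B:*/18, job_C:*/14}
Op 7: register job_A */8 -> active={job_A:*/8, job_B:*/18, job_C:*/14}
Op 8: register job_A */17 -> active={job_A:*/17, job_B:*/18, job_C:*/14}
Op 9: unregister job_A -> active={job_B:*/18, job_C:*/14}
Op 10: register job_A */12 -> active={job_A:*/12, job_B:*/18, job_C:*/14}
Op 11: register job_B */2 -> active={job_A:*/12, job_B:*/2, job_C:*/14}
  job_A: interval 12, next fire after T=220 is 228
  job_B: interval 2, next fire after T=220 is 222
  job_C: interval 14, next fire after T=220 is 224
Earliest = 222, winner (lex tiebreak) = job_B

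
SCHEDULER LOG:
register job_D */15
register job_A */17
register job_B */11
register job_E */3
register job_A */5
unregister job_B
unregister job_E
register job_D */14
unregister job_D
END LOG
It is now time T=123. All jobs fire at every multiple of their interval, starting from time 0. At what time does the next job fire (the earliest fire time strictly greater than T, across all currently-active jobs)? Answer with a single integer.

Answer: 125

Derivation:
Op 1: register job_D */15 -> active={job_D:*/15}
Op 2: register job_A */17 -> active={job_A:*/17, job_D:*/15}
Op 3: register job_B */11 -> active={job_A:*/17, job_B:*/11, job_D:*/15}
Op 4: register job_E */3 -> active={job_A:*/17, job_B:*/11, job_D:*/15, job_E:*/3}
Op 5: register job_A */5 -> active={job_A:*/5, job_B:*/11, job_D:*/15, job_E:*/3}
Op 6: unregister job_B -> active={job_A:*/5, job_D:*/15, job_E:*/3}
Op 7: unregister job_E -> active={job_A:*/5, job_D:*/15}
Op 8: register job_D */14 -> active={job_A:*/5, job_D:*/14}
Op 9: unregister job_D -> active={job_A:*/5}
  job_A: interval 5, next fire after T=123 is 125
Earliest fire time = 125 (job job_A)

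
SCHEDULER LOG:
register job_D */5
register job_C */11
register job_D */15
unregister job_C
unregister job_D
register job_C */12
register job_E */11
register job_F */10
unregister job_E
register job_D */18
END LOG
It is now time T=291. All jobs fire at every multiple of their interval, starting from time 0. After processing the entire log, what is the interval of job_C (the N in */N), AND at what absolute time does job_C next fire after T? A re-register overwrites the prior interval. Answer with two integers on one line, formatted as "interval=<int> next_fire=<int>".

Answer: interval=12 next_fire=300

Derivation:
Op 1: register job_D */5 -> active={job_D:*/5}
Op 2: register job_C */11 -> active={job_C:*/11, job_D:*/5}
Op 3: register job_D */15 -> active={job_C:*/11, job_D:*/15}
Op 4: unregister job_C -> active={job_D:*/15}
Op 5: unregister job_D -> active={}
Op 6: register job_C */12 -> active={job_C:*/12}
Op 7: register job_E */11 -> active={job_C:*/12, job_E:*/11}
Op 8: register job_F */10 -> active={job_C:*/12, job_E:*/11, job_F:*/10}
Op 9: unregister job_E -> active={job_C:*/12, job_F:*/10}
Op 10: register job_D */18 -> active={job_C:*/12, job_D:*/18, job_F:*/10}
Final interval of job_C = 12
Next fire of job_C after T=291: (291//12+1)*12 = 300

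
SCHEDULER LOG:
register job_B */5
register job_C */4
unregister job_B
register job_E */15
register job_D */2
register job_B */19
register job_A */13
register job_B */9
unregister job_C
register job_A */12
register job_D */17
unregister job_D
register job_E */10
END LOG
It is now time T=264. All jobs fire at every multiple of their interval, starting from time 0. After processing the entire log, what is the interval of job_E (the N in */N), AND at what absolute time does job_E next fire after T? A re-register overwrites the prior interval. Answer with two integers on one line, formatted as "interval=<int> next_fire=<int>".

Answer: interval=10 next_fire=270

Derivation:
Op 1: register job_B */5 -> active={job_B:*/5}
Op 2: register job_C */4 -> active={job_B:*/5, job_C:*/4}
Op 3: unregister job_B -> active={job_C:*/4}
Op 4: register job_E */15 -> active={job_C:*/4, job_E:*/15}
Op 5: register job_D */2 -> active={job_C:*/4, job_D:*/2, job_E:*/15}
Op 6: register job_B */19 -> active={job_B:*/19, job_C:*/4, job_D:*/2, job_E:*/15}
Op 7: register job_A */13 -> active={job_A:*/13, job_B:*/19, job_C:*/4, job_D:*/2, job_E:*/15}
Op 8: register job_B */9 -> active={job_A:*/13, job_B:*/9, job_C:*/4, job_D:*/2, job_E:*/15}
Op 9: unregister job_C -> active={job_A:*/13, job_B:*/9, job_D:*/2, job_E:*/15}
Op 10: register job_A */12 -> active={job_A:*/12, job_B:*/9, job_D:*/2, job_E:*/15}
Op 11: register job_D */17 -> active={job_A:*/12, job_B:*/9, job_D:*/17, job_E:*/15}
Op 12: unregister job_D -> active={job_A:*/12, job_B:*/9, job_E:*/15}
Op 13: register job_E */10 -> active={job_A:*/12, job_B:*/9, job_E:*/10}
Final interval of job_E = 10
Next fire of job_E after T=264: (264//10+1)*10 = 270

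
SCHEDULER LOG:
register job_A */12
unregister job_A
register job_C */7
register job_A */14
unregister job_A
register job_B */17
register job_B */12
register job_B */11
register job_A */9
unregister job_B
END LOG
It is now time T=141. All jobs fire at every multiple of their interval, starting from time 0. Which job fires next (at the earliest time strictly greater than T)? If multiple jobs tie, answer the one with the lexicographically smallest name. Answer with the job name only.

Answer: job_A

Derivation:
Op 1: register job_A */12 -> active={job_A:*/12}
Op 2: unregister job_A -> active={}
Op 3: register job_C */7 -> active={job_C:*/7}
Op 4: register job_A */14 -> active={job_A:*/14, job_C:*/7}
Op 5: unregister job_A -> active={job_C:*/7}
Op 6: register job_B */17 -> active={job_B:*/17, job_C:*/7}
Op 7: register job_B */12 -> active={job_B:*/12, job_C:*/7}
Op 8: register job_B */11 -> active={job_B:*/11, job_C:*/7}
Op 9: register job_A */9 -> active={job_A:*/9, job_B:*/11, job_C:*/7}
Op 10: unregister job_B -> active={job_A:*/9, job_C:*/7}
  job_A: interval 9, next fire after T=141 is 144
  job_C: interval 7, next fire after T=141 is 147
Earliest = 144, winner (lex tiebreak) = job_A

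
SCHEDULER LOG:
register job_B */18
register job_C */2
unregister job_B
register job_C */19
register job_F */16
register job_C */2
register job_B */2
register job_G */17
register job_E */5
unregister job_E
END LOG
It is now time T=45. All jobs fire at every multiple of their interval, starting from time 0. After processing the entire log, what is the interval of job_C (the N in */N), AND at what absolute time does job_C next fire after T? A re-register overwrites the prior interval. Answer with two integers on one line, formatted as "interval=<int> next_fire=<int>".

Answer: interval=2 next_fire=46

Derivation:
Op 1: register job_B */18 -> active={job_B:*/18}
Op 2: register job_C */2 -> active={job_B:*/18, job_C:*/2}
Op 3: unregister job_B -> active={job_C:*/2}
Op 4: register job_C */19 -> active={job_C:*/19}
Op 5: register job_F */16 -> active={job_C:*/19, job_F:*/16}
Op 6: register job_C */2 -> active={job_C:*/2, job_F:*/16}
Op 7: register job_B */2 -> active={job_B:*/2, job_C:*/2, job_F:*/16}
Op 8: register job_G */17 -> active={job_B:*/2, job_C:*/2, job_F:*/16, job_G:*/17}
Op 9: register job_E */5 -> active={job_B:*/2, job_C:*/2, job_E:*/5, job_F:*/16, job_G:*/17}
Op 10: unregister job_E -> active={job_B:*/2, job_C:*/2, job_F:*/16, job_G:*/17}
Final interval of job_C = 2
Next fire of job_C after T=45: (45//2+1)*2 = 46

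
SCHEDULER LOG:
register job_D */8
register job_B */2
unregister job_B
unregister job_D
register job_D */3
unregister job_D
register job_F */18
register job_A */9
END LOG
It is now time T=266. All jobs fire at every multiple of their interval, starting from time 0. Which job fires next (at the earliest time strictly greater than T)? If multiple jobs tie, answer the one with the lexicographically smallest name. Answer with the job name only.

Op 1: register job_D */8 -> active={job_D:*/8}
Op 2: register job_B */2 -> active={job_B:*/2, job_D:*/8}
Op 3: unregister job_B -> active={job_D:*/8}
Op 4: unregister job_D -> active={}
Op 5: register job_D */3 -> active={job_D:*/3}
Op 6: unregister job_D -> active={}
Op 7: register job_F */18 -> active={job_F:*/18}
Op 8: register job_A */9 -> active={job_A:*/9, job_F:*/18}
  job_A: interval 9, next fire after T=266 is 270
  job_F: interval 18, next fire after T=266 is 270
Earliest = 270, winner (lex tiebreak) = job_A

Answer: job_A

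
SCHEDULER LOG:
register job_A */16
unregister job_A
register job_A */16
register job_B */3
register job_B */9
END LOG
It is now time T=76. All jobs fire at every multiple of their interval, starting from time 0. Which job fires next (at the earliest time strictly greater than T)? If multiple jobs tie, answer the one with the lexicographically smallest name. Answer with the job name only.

Op 1: register job_A */16 -> active={job_A:*/16}
Op 2: unregister job_A -> active={}
Op 3: register job_A */16 -> active={job_A:*/16}
Op 4: register job_B */3 -> active={job_A:*/16, job_B:*/3}
Op 5: register job_B */9 -> active={job_A:*/16, job_B:*/9}
  job_A: interval 16, next fire after T=76 is 80
  job_B: interval 9, next fire after T=76 is 81
Earliest = 80, winner (lex tiebreak) = job_A

Answer: job_A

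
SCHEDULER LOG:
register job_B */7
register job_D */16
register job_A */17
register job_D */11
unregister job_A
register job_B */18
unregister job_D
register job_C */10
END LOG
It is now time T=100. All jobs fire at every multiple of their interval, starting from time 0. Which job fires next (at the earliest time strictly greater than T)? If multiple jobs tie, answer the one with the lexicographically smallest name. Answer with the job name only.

Op 1: register job_B */7 -> active={job_B:*/7}
Op 2: register job_D */16 -> active={job_B:*/7, job_D:*/16}
Op 3: register job_A */17 -> active={job_A:*/17, job_B:*/7, job_D:*/16}
Op 4: register job_D */11 -> active={job_A:*/17, job_B:*/7, job_D:*/11}
Op 5: unregister job_A -> active={job_B:*/7, job_D:*/11}
Op 6: register job_B */18 -> active={job_B:*/18, job_D:*/11}
Op 7: unregister job_D -> active={job_B:*/18}
Op 8: register job_C */10 -> active={job_B:*/18, job_C:*/10}
  job_B: interval 18, next fire after T=100 is 108
  job_C: interval 10, next fire after T=100 is 110
Earliest = 108, winner (lex tiebreak) = job_B

Answer: job_B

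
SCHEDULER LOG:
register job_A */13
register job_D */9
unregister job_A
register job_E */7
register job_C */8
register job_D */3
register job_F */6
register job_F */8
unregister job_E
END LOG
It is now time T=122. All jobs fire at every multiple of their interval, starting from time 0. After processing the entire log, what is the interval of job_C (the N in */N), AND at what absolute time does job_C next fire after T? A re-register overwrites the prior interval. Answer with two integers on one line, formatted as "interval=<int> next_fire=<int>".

Answer: interval=8 next_fire=128

Derivation:
Op 1: register job_A */13 -> active={job_A:*/13}
Op 2: register job_D */9 -> active={job_A:*/13, job_D:*/9}
Op 3: unregister job_A -> active={job_D:*/9}
Op 4: register job_E */7 -> active={job_D:*/9, job_E:*/7}
Op 5: register job_C */8 -> active={job_C:*/8, job_D:*/9, job_E:*/7}
Op 6: register job_D */3 -> active={job_C:*/8, job_D:*/3, job_E:*/7}
Op 7: register job_F */6 -> active={job_C:*/8, job_D:*/3, job_E:*/7, job_F:*/6}
Op 8: register job_F */8 -> active={job_C:*/8, job_D:*/3, job_E:*/7, job_F:*/8}
Op 9: unregister job_E -> active={job_C:*/8, job_D:*/3, job_F:*/8}
Final interval of job_C = 8
Next fire of job_C after T=122: (122//8+1)*8 = 128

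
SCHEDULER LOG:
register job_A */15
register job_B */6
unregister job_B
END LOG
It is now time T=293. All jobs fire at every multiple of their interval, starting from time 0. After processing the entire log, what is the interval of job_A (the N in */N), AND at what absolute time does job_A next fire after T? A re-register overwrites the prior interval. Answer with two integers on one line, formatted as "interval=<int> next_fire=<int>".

Answer: interval=15 next_fire=300

Derivation:
Op 1: register job_A */15 -> active={job_A:*/15}
Op 2: register job_B */6 -> active={job_A:*/15, job_B:*/6}
Op 3: unregister job_B -> active={job_A:*/15}
Final interval of job_A = 15
Next fire of job_A after T=293: (293//15+1)*15 = 300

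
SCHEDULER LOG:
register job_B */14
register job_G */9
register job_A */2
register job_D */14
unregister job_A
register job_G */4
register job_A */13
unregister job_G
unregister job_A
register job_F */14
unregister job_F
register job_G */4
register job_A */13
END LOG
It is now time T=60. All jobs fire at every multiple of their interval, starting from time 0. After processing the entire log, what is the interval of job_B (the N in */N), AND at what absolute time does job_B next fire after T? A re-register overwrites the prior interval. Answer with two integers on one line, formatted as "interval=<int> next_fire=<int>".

Op 1: register job_B */14 -> active={job_B:*/14}
Op 2: register job_G */9 -> active={job_B:*/14, job_G:*/9}
Op 3: register job_A */2 -> active={job_A:*/2, job_B:*/14, job_G:*/9}
Op 4: register job_D */14 -> active={job_A:*/2, job_B:*/14, job_D:*/14, job_G:*/9}
Op 5: unregister job_A -> active={job_B:*/14, job_D:*/14, job_G:*/9}
Op 6: register job_G */4 -> active={job_B:*/14, job_D:*/14, job_G:*/4}
Op 7: register job_A */13 -> active={job_A:*/13, job_B:*/14, job_D:*/14, job_G:*/4}
Op 8: unregister job_G -> active={job_A:*/13, job_B:*/14, job_D:*/14}
Op 9: unregister job_A -> active={job_B:*/14, job_D:*/14}
Op 10: register job_F */14 -> active={job_B:*/14, job_D:*/14, job_F:*/14}
Op 11: unregister job_F -> active={job_B:*/14, job_D:*/14}
Op 12: register job_G */4 -> active={job_B:*/14, job_D:*/14, job_G:*/4}
Op 13: register job_A */13 -> active={job_A:*/13, job_B:*/14, job_D:*/14, job_G:*/4}
Final interval of job_B = 14
Next fire of job_B after T=60: (60//14+1)*14 = 70

Answer: interval=14 next_fire=70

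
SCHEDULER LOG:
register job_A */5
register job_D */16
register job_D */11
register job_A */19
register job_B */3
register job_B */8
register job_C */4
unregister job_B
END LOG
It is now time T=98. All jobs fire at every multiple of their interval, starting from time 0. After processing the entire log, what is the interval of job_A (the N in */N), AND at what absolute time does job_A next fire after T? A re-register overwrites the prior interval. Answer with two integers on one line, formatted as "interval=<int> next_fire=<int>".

Answer: interval=19 next_fire=114

Derivation:
Op 1: register job_A */5 -> active={job_A:*/5}
Op 2: register job_D */16 -> active={job_A:*/5, job_D:*/16}
Op 3: register job_D */11 -> active={job_A:*/5, job_D:*/11}
Op 4: register job_A */19 -> active={job_A:*/19, job_D:*/11}
Op 5: register job_B */3 -> active={job_A:*/19, job_B:*/3, job_D:*/11}
Op 6: register job_B */8 -> active={job_A:*/19, job_B:*/8, job_D:*/11}
Op 7: register job_C */4 -> active={job_A:*/19, job_B:*/8, job_C:*/4, job_D:*/11}
Op 8: unregister job_B -> active={job_A:*/19, job_C:*/4, job_D:*/11}
Final interval of job_A = 19
Next fire of job_A after T=98: (98//19+1)*19 = 114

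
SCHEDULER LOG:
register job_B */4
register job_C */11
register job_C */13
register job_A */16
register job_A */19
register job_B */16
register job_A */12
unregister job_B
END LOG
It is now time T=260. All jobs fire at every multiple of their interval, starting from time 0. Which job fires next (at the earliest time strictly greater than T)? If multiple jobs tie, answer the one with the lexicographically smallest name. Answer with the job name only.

Op 1: register job_B */4 -> active={job_B:*/4}
Op 2: register job_C */11 -> active={job_B:*/4, job_C:*/11}
Op 3: register job_C */13 -> active={job_B:*/4, job_C:*/13}
Op 4: register job_A */16 -> active={job_A:*/16, job_B:*/4, job_C:*/13}
Op 5: register job_A */19 -> active={job_A:*/19, job_B:*/4, job_C:*/13}
Op 6: register job_B */16 -> active={job_A:*/19, job_B:*/16, job_C:*/13}
Op 7: register job_A */12 -> active={job_A:*/12, job_B:*/16, job_C:*/13}
Op 8: unregister job_B -> active={job_A:*/12, job_C:*/13}
  job_A: interval 12, next fire after T=260 is 264
  job_C: interval 13, next fire after T=260 is 273
Earliest = 264, winner (lex tiebreak) = job_A

Answer: job_A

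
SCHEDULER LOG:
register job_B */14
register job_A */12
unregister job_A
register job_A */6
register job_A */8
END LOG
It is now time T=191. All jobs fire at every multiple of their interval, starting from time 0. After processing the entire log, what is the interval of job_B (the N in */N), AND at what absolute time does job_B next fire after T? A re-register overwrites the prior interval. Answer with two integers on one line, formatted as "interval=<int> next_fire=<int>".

Answer: interval=14 next_fire=196

Derivation:
Op 1: register job_B */14 -> active={job_B:*/14}
Op 2: register job_A */12 -> active={job_A:*/12, job_B:*/14}
Op 3: unregister job_A -> active={job_B:*/14}
Op 4: register job_A */6 -> active={job_A:*/6, job_B:*/14}
Op 5: register job_A */8 -> active={job_A:*/8, job_B:*/14}
Final interval of job_B = 14
Next fire of job_B after T=191: (191//14+1)*14 = 196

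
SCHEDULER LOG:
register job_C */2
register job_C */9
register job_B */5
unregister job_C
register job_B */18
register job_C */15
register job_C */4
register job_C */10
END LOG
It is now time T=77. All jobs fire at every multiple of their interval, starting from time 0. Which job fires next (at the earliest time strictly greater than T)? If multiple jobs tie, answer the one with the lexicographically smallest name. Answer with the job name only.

Answer: job_C

Derivation:
Op 1: register job_C */2 -> active={job_C:*/2}
Op 2: register job_C */9 -> active={job_C:*/9}
Op 3: register job_B */5 -> active={job_B:*/5, job_C:*/9}
Op 4: unregister job_C -> active={job_B:*/5}
Op 5: register job_B */18 -> active={job_B:*/18}
Op 6: register job_C */15 -> active={job_B:*/18, job_C:*/15}
Op 7: register job_C */4 -> active={job_B:*/18, job_C:*/4}
Op 8: register job_C */10 -> active={job_B:*/18, job_C:*/10}
  job_B: interval 18, next fire after T=77 is 90
  job_C: interval 10, next fire after T=77 is 80
Earliest = 80, winner (lex tiebreak) = job_C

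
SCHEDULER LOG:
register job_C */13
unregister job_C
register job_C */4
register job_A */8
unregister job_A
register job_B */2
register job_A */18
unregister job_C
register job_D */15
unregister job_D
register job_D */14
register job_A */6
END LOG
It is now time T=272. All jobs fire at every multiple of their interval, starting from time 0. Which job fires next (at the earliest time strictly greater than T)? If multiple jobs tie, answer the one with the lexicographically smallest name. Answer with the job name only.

Answer: job_B

Derivation:
Op 1: register job_C */13 -> active={job_C:*/13}
Op 2: unregister job_C -> active={}
Op 3: register job_C */4 -> active={job_C:*/4}
Op 4: register job_A */8 -> active={job_A:*/8, job_C:*/4}
Op 5: unregister job_A -> active={job_C:*/4}
Op 6: register job_B */2 -> active={job_B:*/2, job_C:*/4}
Op 7: register job_A */18 -> active={job_A:*/18, job_B:*/2, job_C:*/4}
Op 8: unregister job_C -> active={job_A:*/18, job_B:*/2}
Op 9: register job_D */15 -> active={job_A:*/18, job_B:*/2, job_D:*/15}
Op 10: unregister job_D -> active={job_A:*/18, job_B:*/2}
Op 11: register job_D */14 -> active={job_A:*/18, job_B:*/2, job_D:*/14}
Op 12: register job_A */6 -> active={job_A:*/6, job_B:*/2, job_D:*/14}
  job_A: interval 6, next fire after T=272 is 276
  job_B: interval 2, next fire after T=272 is 274
  job_D: interval 14, next fire after T=272 is 280
Earliest = 274, winner (lex tiebreak) = job_B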